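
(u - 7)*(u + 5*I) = u^2 - 7*u + 5*I*u - 35*I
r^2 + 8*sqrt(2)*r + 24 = (r + 2*sqrt(2))*(r + 6*sqrt(2))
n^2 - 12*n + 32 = (n - 8)*(n - 4)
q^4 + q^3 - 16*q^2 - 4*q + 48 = (q - 3)*(q - 2)*(q + 2)*(q + 4)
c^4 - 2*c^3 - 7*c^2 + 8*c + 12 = (c - 3)*(c - 2)*(c + 1)*(c + 2)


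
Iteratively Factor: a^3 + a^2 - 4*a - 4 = (a + 2)*(a^2 - a - 2) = (a - 2)*(a + 2)*(a + 1)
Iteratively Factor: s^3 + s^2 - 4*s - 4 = (s - 2)*(s^2 + 3*s + 2) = (s - 2)*(s + 2)*(s + 1)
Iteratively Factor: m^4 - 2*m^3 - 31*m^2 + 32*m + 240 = (m + 3)*(m^3 - 5*m^2 - 16*m + 80) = (m - 5)*(m + 3)*(m^2 - 16) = (m - 5)*(m + 3)*(m + 4)*(m - 4)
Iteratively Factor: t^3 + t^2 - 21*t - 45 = (t - 5)*(t^2 + 6*t + 9) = (t - 5)*(t + 3)*(t + 3)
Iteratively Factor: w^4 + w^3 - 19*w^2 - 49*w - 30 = (w + 2)*(w^3 - w^2 - 17*w - 15) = (w + 2)*(w + 3)*(w^2 - 4*w - 5) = (w + 1)*(w + 2)*(w + 3)*(w - 5)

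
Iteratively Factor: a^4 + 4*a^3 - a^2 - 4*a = (a)*(a^3 + 4*a^2 - a - 4) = a*(a + 1)*(a^2 + 3*a - 4) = a*(a - 1)*(a + 1)*(a + 4)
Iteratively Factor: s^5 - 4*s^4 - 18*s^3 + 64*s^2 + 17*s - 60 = (s - 3)*(s^4 - s^3 - 21*s^2 + s + 20) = (s - 5)*(s - 3)*(s^3 + 4*s^2 - s - 4) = (s - 5)*(s - 3)*(s + 1)*(s^2 + 3*s - 4) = (s - 5)*(s - 3)*(s - 1)*(s + 1)*(s + 4)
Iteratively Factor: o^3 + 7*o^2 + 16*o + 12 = (o + 3)*(o^2 + 4*o + 4) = (o + 2)*(o + 3)*(o + 2)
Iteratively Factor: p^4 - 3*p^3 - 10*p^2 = (p)*(p^3 - 3*p^2 - 10*p) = p*(p - 5)*(p^2 + 2*p) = p^2*(p - 5)*(p + 2)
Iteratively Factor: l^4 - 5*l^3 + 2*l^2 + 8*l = (l - 4)*(l^3 - l^2 - 2*l) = (l - 4)*(l + 1)*(l^2 - 2*l) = l*(l - 4)*(l + 1)*(l - 2)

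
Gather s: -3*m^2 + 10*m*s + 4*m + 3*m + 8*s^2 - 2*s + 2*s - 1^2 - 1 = -3*m^2 + 10*m*s + 7*m + 8*s^2 - 2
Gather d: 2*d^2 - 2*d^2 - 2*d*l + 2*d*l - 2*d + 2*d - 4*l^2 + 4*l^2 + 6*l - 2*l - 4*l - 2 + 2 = 0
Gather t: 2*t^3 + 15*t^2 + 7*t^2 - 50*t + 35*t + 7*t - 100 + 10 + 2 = 2*t^3 + 22*t^2 - 8*t - 88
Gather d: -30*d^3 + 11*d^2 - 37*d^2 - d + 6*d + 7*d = -30*d^3 - 26*d^2 + 12*d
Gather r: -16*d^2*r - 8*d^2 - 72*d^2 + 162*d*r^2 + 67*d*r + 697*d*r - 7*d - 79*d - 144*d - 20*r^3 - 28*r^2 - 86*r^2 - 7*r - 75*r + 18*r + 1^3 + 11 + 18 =-80*d^2 - 230*d - 20*r^3 + r^2*(162*d - 114) + r*(-16*d^2 + 764*d - 64) + 30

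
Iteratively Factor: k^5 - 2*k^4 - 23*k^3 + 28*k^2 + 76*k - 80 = (k + 4)*(k^4 - 6*k^3 + k^2 + 24*k - 20) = (k - 5)*(k + 4)*(k^3 - k^2 - 4*k + 4) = (k - 5)*(k + 2)*(k + 4)*(k^2 - 3*k + 2) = (k - 5)*(k - 2)*(k + 2)*(k + 4)*(k - 1)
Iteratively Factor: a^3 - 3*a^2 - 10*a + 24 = (a + 3)*(a^2 - 6*a + 8) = (a - 2)*(a + 3)*(a - 4)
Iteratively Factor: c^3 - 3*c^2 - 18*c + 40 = (c - 5)*(c^2 + 2*c - 8) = (c - 5)*(c + 4)*(c - 2)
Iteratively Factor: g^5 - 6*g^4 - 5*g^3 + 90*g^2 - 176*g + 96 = (g - 3)*(g^4 - 3*g^3 - 14*g^2 + 48*g - 32) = (g - 3)*(g + 4)*(g^3 - 7*g^2 + 14*g - 8) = (g - 3)*(g - 1)*(g + 4)*(g^2 - 6*g + 8) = (g - 3)*(g - 2)*(g - 1)*(g + 4)*(g - 4)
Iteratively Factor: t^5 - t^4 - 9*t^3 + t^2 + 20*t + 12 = (t + 1)*(t^4 - 2*t^3 - 7*t^2 + 8*t + 12) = (t - 2)*(t + 1)*(t^3 - 7*t - 6) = (t - 3)*(t - 2)*(t + 1)*(t^2 + 3*t + 2) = (t - 3)*(t - 2)*(t + 1)^2*(t + 2)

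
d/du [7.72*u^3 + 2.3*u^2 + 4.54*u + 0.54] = 23.16*u^2 + 4.6*u + 4.54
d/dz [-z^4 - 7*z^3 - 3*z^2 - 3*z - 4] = -4*z^3 - 21*z^2 - 6*z - 3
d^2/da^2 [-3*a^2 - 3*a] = -6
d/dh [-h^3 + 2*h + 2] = 2 - 3*h^2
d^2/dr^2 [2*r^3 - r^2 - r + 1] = 12*r - 2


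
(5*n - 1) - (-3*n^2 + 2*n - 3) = 3*n^2 + 3*n + 2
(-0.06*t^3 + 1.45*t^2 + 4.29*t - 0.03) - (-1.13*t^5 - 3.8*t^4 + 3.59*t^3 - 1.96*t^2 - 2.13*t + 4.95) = 1.13*t^5 + 3.8*t^4 - 3.65*t^3 + 3.41*t^2 + 6.42*t - 4.98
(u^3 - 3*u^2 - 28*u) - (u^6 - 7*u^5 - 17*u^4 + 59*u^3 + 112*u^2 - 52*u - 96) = -u^6 + 7*u^5 + 17*u^4 - 58*u^3 - 115*u^2 + 24*u + 96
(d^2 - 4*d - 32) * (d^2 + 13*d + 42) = d^4 + 9*d^3 - 42*d^2 - 584*d - 1344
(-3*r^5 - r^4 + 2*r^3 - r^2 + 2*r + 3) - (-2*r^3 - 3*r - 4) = -3*r^5 - r^4 + 4*r^3 - r^2 + 5*r + 7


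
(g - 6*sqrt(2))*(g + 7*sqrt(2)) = g^2 + sqrt(2)*g - 84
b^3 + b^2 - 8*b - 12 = (b - 3)*(b + 2)^2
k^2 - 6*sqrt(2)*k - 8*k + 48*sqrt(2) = (k - 8)*(k - 6*sqrt(2))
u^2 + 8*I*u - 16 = (u + 4*I)^2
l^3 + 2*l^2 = l^2*(l + 2)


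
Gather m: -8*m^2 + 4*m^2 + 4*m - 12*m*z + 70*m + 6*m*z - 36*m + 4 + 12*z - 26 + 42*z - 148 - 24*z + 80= -4*m^2 + m*(38 - 6*z) + 30*z - 90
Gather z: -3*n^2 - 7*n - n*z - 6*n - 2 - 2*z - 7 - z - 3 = -3*n^2 - 13*n + z*(-n - 3) - 12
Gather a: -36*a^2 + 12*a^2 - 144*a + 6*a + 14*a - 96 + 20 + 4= -24*a^2 - 124*a - 72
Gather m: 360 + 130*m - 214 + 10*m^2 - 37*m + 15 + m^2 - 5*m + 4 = 11*m^2 + 88*m + 165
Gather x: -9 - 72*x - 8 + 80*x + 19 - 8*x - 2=0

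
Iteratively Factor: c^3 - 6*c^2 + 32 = (c - 4)*(c^2 - 2*c - 8) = (c - 4)^2*(c + 2)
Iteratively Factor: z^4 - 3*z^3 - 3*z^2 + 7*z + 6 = (z - 2)*(z^3 - z^2 - 5*z - 3) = (z - 2)*(z + 1)*(z^2 - 2*z - 3) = (z - 3)*(z - 2)*(z + 1)*(z + 1)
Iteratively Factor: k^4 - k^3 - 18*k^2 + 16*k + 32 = (k + 4)*(k^3 - 5*k^2 + 2*k + 8) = (k + 1)*(k + 4)*(k^2 - 6*k + 8) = (k - 4)*(k + 1)*(k + 4)*(k - 2)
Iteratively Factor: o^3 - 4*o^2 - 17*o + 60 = (o + 4)*(o^2 - 8*o + 15) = (o - 5)*(o + 4)*(o - 3)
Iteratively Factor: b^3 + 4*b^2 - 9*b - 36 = (b - 3)*(b^2 + 7*b + 12) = (b - 3)*(b + 3)*(b + 4)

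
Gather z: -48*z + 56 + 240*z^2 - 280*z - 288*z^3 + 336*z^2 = -288*z^3 + 576*z^2 - 328*z + 56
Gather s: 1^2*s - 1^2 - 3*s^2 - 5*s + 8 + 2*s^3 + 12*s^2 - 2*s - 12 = 2*s^3 + 9*s^2 - 6*s - 5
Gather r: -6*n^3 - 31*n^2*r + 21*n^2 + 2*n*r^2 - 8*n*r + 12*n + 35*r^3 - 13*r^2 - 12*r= -6*n^3 + 21*n^2 + 12*n + 35*r^3 + r^2*(2*n - 13) + r*(-31*n^2 - 8*n - 12)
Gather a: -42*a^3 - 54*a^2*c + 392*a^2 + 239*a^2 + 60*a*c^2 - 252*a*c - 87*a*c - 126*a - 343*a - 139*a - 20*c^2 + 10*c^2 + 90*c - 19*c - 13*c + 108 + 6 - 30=-42*a^3 + a^2*(631 - 54*c) + a*(60*c^2 - 339*c - 608) - 10*c^2 + 58*c + 84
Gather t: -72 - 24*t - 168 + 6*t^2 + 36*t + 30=6*t^2 + 12*t - 210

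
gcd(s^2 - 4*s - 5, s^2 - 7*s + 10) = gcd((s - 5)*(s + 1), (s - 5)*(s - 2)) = s - 5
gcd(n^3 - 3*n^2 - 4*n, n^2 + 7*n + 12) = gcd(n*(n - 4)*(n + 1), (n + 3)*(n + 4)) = 1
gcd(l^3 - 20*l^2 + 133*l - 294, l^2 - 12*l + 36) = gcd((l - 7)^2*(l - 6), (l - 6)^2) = l - 6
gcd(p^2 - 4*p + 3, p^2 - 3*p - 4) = 1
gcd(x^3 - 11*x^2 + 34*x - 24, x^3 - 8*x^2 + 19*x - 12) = x^2 - 5*x + 4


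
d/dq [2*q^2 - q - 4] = 4*q - 1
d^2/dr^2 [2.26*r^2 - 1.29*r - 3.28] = 4.52000000000000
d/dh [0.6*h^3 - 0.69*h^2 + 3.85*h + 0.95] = 1.8*h^2 - 1.38*h + 3.85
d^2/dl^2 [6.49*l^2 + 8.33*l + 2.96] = 12.9800000000000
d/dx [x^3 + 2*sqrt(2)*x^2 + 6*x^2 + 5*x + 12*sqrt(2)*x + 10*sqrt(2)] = 3*x^2 + 4*sqrt(2)*x + 12*x + 5 + 12*sqrt(2)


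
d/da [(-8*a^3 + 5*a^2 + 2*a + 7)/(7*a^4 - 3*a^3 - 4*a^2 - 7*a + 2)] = (56*a^6 - 70*a^5 + 5*a^4 - 72*a^3 - 12*a^2 + 76*a + 53)/(49*a^8 - 42*a^7 - 47*a^6 - 74*a^5 + 86*a^4 + 44*a^3 + 33*a^2 - 28*a + 4)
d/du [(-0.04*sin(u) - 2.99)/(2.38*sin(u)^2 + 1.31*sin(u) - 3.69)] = (0.0952*sin(u)^2 + 14.2324*sin(u) + 4.0645)*cos(u)/(5.6644*sin(u)^4 + 6.2356*sin(u)^3 - 15.8483*sin(u)^2 - 9.6678*sin(u) + 13.6161)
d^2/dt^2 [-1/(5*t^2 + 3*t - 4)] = 2*(25*t^2 + 15*t - (10*t + 3)^2 - 20)/(5*t^2 + 3*t - 4)^3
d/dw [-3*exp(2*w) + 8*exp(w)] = (8 - 6*exp(w))*exp(w)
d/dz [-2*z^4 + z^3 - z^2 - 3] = z*(-8*z^2 + 3*z - 2)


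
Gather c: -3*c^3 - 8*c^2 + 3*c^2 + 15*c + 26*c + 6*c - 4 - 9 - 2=-3*c^3 - 5*c^2 + 47*c - 15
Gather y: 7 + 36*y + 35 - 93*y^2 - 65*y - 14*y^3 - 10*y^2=-14*y^3 - 103*y^2 - 29*y + 42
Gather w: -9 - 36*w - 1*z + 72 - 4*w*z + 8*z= w*(-4*z - 36) + 7*z + 63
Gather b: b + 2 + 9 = b + 11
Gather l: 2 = 2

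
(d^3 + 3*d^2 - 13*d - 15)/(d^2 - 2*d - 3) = d + 5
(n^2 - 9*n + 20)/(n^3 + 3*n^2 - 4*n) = (n^2 - 9*n + 20)/(n*(n^2 + 3*n - 4))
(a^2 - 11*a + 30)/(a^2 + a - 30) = (a - 6)/(a + 6)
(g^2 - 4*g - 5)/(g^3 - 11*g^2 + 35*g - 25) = (g + 1)/(g^2 - 6*g + 5)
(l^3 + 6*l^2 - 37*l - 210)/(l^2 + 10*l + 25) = (l^2 + l - 42)/(l + 5)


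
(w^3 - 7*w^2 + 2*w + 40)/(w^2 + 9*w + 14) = (w^2 - 9*w + 20)/(w + 7)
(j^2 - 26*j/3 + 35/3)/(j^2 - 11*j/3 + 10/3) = (j - 7)/(j - 2)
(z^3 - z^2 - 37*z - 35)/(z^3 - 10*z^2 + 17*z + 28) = (z + 5)/(z - 4)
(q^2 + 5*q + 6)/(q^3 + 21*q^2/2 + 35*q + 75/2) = 2*(q + 2)/(2*q^2 + 15*q + 25)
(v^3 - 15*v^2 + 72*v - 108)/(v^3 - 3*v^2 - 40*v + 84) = (v^3 - 15*v^2 + 72*v - 108)/(v^3 - 3*v^2 - 40*v + 84)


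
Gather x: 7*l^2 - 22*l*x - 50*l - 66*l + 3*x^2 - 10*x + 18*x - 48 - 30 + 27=7*l^2 - 116*l + 3*x^2 + x*(8 - 22*l) - 51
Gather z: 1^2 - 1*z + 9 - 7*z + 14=24 - 8*z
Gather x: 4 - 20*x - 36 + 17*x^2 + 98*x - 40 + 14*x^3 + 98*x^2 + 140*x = 14*x^3 + 115*x^2 + 218*x - 72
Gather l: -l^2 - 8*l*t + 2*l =-l^2 + l*(2 - 8*t)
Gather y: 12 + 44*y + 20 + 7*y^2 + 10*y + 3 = 7*y^2 + 54*y + 35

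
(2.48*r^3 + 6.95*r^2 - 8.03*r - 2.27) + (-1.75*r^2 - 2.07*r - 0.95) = 2.48*r^3 + 5.2*r^2 - 10.1*r - 3.22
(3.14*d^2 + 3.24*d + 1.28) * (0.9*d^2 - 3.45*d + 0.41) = 2.826*d^4 - 7.917*d^3 - 8.7386*d^2 - 3.0876*d + 0.5248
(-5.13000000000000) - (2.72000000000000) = -7.85000000000000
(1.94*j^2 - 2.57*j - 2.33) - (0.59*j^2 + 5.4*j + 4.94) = 1.35*j^2 - 7.97*j - 7.27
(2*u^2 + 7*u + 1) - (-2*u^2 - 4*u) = 4*u^2 + 11*u + 1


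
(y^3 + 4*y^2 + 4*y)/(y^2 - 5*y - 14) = y*(y + 2)/(y - 7)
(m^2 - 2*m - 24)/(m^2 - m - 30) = (m + 4)/(m + 5)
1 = 1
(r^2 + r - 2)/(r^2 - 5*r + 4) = (r + 2)/(r - 4)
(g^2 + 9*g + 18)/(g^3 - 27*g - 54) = (g + 6)/(g^2 - 3*g - 18)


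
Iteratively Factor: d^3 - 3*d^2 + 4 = (d + 1)*(d^2 - 4*d + 4) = (d - 2)*(d + 1)*(d - 2)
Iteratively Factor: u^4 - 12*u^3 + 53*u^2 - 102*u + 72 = (u - 3)*(u^3 - 9*u^2 + 26*u - 24) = (u - 4)*(u - 3)*(u^2 - 5*u + 6) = (u - 4)*(u - 3)^2*(u - 2)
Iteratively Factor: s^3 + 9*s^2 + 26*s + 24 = (s + 3)*(s^2 + 6*s + 8) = (s + 3)*(s + 4)*(s + 2)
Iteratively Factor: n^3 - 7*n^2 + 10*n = (n)*(n^2 - 7*n + 10) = n*(n - 5)*(n - 2)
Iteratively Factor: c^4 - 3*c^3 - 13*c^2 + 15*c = (c)*(c^3 - 3*c^2 - 13*c + 15) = c*(c + 3)*(c^2 - 6*c + 5) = c*(c - 1)*(c + 3)*(c - 5)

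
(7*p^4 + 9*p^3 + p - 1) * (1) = 7*p^4 + 9*p^3 + p - 1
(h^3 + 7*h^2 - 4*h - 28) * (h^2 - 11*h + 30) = h^5 - 4*h^4 - 51*h^3 + 226*h^2 + 188*h - 840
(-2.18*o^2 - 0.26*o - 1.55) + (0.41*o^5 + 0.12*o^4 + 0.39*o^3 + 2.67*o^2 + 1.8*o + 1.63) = 0.41*o^5 + 0.12*o^4 + 0.39*o^3 + 0.49*o^2 + 1.54*o + 0.0799999999999998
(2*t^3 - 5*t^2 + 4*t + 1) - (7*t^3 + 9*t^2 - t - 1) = -5*t^3 - 14*t^2 + 5*t + 2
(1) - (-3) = 4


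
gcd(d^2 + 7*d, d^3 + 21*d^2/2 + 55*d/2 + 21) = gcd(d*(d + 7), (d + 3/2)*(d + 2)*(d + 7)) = d + 7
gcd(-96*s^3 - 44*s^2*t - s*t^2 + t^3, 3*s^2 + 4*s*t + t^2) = 3*s + t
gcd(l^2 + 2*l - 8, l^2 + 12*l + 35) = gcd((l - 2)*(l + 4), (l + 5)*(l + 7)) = 1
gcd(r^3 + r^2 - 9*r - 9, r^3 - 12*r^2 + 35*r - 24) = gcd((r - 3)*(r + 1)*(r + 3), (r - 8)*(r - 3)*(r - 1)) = r - 3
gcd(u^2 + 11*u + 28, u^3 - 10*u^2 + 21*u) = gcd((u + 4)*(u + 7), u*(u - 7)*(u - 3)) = 1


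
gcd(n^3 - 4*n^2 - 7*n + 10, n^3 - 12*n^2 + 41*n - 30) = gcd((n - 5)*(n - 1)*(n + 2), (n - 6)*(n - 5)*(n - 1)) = n^2 - 6*n + 5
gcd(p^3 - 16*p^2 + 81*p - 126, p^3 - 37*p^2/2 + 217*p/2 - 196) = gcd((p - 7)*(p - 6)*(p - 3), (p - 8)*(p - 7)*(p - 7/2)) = p - 7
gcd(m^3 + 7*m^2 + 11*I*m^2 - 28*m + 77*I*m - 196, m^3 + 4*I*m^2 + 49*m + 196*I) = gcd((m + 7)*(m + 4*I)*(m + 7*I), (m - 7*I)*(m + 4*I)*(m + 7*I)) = m^2 + 11*I*m - 28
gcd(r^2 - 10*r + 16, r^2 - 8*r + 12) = r - 2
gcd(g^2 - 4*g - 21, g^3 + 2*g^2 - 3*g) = g + 3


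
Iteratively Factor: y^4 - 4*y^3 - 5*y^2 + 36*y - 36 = (y + 3)*(y^3 - 7*y^2 + 16*y - 12) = (y - 3)*(y + 3)*(y^2 - 4*y + 4) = (y - 3)*(y - 2)*(y + 3)*(y - 2)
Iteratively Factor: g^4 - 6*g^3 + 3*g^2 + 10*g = (g + 1)*(g^3 - 7*g^2 + 10*g) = (g - 5)*(g + 1)*(g^2 - 2*g) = (g - 5)*(g - 2)*(g + 1)*(g)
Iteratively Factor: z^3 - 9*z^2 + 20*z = (z - 4)*(z^2 - 5*z) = z*(z - 4)*(z - 5)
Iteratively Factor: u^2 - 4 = (u + 2)*(u - 2)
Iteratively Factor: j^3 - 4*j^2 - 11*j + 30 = (j + 3)*(j^2 - 7*j + 10) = (j - 5)*(j + 3)*(j - 2)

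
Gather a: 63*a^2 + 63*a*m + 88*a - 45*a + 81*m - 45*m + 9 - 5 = 63*a^2 + a*(63*m + 43) + 36*m + 4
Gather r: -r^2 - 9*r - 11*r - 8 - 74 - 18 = -r^2 - 20*r - 100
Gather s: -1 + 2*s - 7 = 2*s - 8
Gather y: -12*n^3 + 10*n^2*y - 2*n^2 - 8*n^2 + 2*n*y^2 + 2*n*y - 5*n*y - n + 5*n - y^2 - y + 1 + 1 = -12*n^3 - 10*n^2 + 4*n + y^2*(2*n - 1) + y*(10*n^2 - 3*n - 1) + 2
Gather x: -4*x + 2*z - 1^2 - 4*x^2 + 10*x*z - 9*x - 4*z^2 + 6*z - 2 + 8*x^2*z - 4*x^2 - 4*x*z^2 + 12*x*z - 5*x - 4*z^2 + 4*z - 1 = x^2*(8*z - 8) + x*(-4*z^2 + 22*z - 18) - 8*z^2 + 12*z - 4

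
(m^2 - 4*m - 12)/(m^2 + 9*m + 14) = (m - 6)/(m + 7)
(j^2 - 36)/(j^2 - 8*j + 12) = (j + 6)/(j - 2)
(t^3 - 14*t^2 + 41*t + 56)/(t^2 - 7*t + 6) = (t^3 - 14*t^2 + 41*t + 56)/(t^2 - 7*t + 6)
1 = 1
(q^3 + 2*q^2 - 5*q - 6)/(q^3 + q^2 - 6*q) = (q + 1)/q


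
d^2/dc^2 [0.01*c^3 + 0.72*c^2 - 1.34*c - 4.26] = 0.06*c + 1.44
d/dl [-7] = 0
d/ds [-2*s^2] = -4*s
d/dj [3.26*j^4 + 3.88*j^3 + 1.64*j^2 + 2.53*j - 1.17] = 13.04*j^3 + 11.64*j^2 + 3.28*j + 2.53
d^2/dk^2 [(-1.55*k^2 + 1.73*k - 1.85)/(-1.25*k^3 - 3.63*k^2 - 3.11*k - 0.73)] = (4.84375*k^6 - 16.21875*k^5 - 48.5655*k^4 + 47.370596*k^3 + 183.71427*k^2 + 142.688442*k + 35.489368)/(1.953125*k^9 + 17.015625*k^8 + 63.9915*k^7 + 135.923772*k^6 + 179.085102*k^5 + 151.21383*k^4 + 81.52574*k^3 + 26.98518*k^2 + 4.971957*k + 0.389017)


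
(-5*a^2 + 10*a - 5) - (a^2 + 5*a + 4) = -6*a^2 + 5*a - 9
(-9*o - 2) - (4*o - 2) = -13*o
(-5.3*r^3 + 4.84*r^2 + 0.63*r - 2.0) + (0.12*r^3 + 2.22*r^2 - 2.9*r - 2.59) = -5.18*r^3 + 7.06*r^2 - 2.27*r - 4.59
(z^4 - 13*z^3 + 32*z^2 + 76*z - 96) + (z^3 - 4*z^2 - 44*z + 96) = z^4 - 12*z^3 + 28*z^2 + 32*z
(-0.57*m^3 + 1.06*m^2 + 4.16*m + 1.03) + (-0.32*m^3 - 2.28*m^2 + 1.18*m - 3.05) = -0.89*m^3 - 1.22*m^2 + 5.34*m - 2.02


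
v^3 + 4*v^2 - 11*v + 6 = (v - 1)^2*(v + 6)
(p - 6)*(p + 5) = p^2 - p - 30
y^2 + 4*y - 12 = (y - 2)*(y + 6)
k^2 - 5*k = k*(k - 5)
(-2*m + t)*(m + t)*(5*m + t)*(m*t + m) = -10*m^4*t - 10*m^4 - 7*m^3*t^2 - 7*m^3*t + 4*m^2*t^3 + 4*m^2*t^2 + m*t^4 + m*t^3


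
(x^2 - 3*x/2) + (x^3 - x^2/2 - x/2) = x^3 + x^2/2 - 2*x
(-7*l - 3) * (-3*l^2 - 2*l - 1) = 21*l^3 + 23*l^2 + 13*l + 3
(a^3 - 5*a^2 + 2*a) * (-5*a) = -5*a^4 + 25*a^3 - 10*a^2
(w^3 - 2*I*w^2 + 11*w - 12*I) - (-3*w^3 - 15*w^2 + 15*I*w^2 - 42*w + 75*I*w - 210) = 4*w^3 + 15*w^2 - 17*I*w^2 + 53*w - 75*I*w + 210 - 12*I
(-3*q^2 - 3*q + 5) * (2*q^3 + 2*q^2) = -6*q^5 - 12*q^4 + 4*q^3 + 10*q^2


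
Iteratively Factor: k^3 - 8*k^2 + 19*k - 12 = (k - 4)*(k^2 - 4*k + 3) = (k - 4)*(k - 1)*(k - 3)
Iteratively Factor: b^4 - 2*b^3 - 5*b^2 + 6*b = (b - 3)*(b^3 + b^2 - 2*b) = (b - 3)*(b - 1)*(b^2 + 2*b) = b*(b - 3)*(b - 1)*(b + 2)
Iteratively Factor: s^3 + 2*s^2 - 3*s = (s)*(s^2 + 2*s - 3) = s*(s + 3)*(s - 1)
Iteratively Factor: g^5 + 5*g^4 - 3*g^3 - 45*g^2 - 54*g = (g + 3)*(g^4 + 2*g^3 - 9*g^2 - 18*g) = g*(g + 3)*(g^3 + 2*g^2 - 9*g - 18) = g*(g + 2)*(g + 3)*(g^2 - 9) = g*(g + 2)*(g + 3)^2*(g - 3)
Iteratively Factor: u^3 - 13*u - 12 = (u - 4)*(u^2 + 4*u + 3) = (u - 4)*(u + 3)*(u + 1)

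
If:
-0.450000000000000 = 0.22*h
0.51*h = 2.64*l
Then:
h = -2.05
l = -0.40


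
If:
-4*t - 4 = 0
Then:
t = -1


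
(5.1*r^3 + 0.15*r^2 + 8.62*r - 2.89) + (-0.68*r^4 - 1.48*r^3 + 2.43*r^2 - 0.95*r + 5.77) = -0.68*r^4 + 3.62*r^3 + 2.58*r^2 + 7.67*r + 2.88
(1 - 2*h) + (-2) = -2*h - 1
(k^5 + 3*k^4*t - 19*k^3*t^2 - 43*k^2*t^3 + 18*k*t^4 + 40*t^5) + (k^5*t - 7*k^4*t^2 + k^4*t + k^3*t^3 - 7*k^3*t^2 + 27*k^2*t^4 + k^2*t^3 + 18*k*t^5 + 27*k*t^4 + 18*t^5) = k^5*t + k^5 - 7*k^4*t^2 + 4*k^4*t + k^3*t^3 - 26*k^3*t^2 + 27*k^2*t^4 - 42*k^2*t^3 + 18*k*t^5 + 45*k*t^4 + 58*t^5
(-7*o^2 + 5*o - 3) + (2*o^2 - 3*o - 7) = -5*o^2 + 2*o - 10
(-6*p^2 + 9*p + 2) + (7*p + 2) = -6*p^2 + 16*p + 4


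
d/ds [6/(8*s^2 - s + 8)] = 6*(1 - 16*s)/(8*s^2 - s + 8)^2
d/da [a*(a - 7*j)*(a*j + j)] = j*(3*a^2 - 14*a*j + 2*a - 7*j)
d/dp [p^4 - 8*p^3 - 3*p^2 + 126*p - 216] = 4*p^3 - 24*p^2 - 6*p + 126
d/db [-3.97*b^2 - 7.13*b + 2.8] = -7.94*b - 7.13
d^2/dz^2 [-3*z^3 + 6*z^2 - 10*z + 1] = 12 - 18*z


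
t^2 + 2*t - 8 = (t - 2)*(t + 4)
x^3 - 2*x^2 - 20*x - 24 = (x - 6)*(x + 2)^2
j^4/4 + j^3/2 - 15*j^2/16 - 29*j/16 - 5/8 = (j/4 + 1/4)*(j - 2)*(j + 1/2)*(j + 5/2)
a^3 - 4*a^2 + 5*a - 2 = (a - 2)*(a - 1)^2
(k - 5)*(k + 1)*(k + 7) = k^3 + 3*k^2 - 33*k - 35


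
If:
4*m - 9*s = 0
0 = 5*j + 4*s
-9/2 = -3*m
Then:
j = -8/15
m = 3/2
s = 2/3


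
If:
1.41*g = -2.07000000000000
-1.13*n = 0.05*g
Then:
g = -1.47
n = 0.06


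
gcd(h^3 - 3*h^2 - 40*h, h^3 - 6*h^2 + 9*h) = h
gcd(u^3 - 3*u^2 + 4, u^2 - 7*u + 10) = u - 2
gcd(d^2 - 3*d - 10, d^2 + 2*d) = d + 2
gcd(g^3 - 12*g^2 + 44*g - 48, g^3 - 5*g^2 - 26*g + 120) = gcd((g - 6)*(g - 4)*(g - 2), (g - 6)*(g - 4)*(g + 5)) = g^2 - 10*g + 24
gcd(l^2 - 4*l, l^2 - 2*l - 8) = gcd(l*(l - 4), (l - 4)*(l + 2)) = l - 4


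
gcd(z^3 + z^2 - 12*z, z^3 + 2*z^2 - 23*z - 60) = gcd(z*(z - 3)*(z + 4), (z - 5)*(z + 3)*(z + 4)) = z + 4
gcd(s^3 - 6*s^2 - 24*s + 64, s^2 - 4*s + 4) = s - 2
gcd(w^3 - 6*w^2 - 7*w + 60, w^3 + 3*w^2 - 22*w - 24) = w - 4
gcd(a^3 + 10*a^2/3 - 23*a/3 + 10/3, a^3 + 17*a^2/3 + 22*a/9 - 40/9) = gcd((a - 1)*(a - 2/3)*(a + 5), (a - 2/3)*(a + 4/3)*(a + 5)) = a^2 + 13*a/3 - 10/3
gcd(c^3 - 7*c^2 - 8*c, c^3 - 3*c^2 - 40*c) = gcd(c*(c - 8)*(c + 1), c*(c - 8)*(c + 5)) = c^2 - 8*c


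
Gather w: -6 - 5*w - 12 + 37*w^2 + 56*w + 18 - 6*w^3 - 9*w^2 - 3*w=-6*w^3 + 28*w^2 + 48*w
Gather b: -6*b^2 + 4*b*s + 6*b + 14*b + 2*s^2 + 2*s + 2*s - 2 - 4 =-6*b^2 + b*(4*s + 20) + 2*s^2 + 4*s - 6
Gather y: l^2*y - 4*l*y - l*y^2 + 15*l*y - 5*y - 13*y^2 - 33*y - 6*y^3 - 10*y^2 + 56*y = -6*y^3 + y^2*(-l - 23) + y*(l^2 + 11*l + 18)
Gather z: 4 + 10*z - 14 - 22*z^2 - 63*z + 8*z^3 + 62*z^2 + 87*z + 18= 8*z^3 + 40*z^2 + 34*z + 8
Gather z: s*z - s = s*z - s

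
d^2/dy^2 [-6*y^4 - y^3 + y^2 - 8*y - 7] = -72*y^2 - 6*y + 2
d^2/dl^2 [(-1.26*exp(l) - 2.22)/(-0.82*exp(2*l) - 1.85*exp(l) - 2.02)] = (0.847224*exp(4*l) + 4.059492*exp(3*l) - 2.419164*exp(2*l) - 11.819502*exp(l) - 3.154836)*exp(l)/(0.551368*exp(6*l) + 3.73182*exp(5*l) + 12.494094*exp(4*l) + 24.717665*exp(3*l) + 30.778134*exp(2*l) + 22.64622*exp(l) + 8.242408)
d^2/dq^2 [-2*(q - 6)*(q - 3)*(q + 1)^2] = -24*q^2 + 84*q - 4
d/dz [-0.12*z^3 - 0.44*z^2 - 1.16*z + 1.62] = -0.36*z^2 - 0.88*z - 1.16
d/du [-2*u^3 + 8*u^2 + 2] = 2*u*(8 - 3*u)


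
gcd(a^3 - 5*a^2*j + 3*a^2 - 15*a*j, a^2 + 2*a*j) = a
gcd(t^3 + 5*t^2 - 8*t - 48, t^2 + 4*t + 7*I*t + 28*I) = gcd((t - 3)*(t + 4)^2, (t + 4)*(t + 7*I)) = t + 4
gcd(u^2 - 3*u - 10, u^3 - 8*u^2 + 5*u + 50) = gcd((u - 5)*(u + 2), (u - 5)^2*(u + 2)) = u^2 - 3*u - 10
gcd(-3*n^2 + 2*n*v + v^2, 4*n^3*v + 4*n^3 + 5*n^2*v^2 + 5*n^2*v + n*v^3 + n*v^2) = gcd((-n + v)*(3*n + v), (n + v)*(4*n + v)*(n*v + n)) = 1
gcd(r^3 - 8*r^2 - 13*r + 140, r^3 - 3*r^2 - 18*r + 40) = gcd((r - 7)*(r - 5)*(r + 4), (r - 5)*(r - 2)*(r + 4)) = r^2 - r - 20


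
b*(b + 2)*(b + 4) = b^3 + 6*b^2 + 8*b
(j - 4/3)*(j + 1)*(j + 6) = j^3 + 17*j^2/3 - 10*j/3 - 8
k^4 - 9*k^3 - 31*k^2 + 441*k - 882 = (k - 7)*(k - 6)*(k - 3)*(k + 7)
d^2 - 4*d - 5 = (d - 5)*(d + 1)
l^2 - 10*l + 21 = (l - 7)*(l - 3)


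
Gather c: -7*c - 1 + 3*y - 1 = -7*c + 3*y - 2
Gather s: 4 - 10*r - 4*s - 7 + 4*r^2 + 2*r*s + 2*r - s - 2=4*r^2 - 8*r + s*(2*r - 5) - 5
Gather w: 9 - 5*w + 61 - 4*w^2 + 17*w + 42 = -4*w^2 + 12*w + 112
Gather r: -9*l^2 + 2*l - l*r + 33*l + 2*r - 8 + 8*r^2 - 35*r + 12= -9*l^2 + 35*l + 8*r^2 + r*(-l - 33) + 4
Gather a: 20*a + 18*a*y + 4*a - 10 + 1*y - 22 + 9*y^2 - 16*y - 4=a*(18*y + 24) + 9*y^2 - 15*y - 36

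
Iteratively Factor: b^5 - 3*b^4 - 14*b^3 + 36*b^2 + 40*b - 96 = (b - 4)*(b^4 + b^3 - 10*b^2 - 4*b + 24) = (b - 4)*(b - 2)*(b^3 + 3*b^2 - 4*b - 12) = (b - 4)*(b - 2)*(b + 3)*(b^2 - 4) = (b - 4)*(b - 2)*(b + 2)*(b + 3)*(b - 2)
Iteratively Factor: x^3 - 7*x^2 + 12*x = (x)*(x^2 - 7*x + 12) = x*(x - 4)*(x - 3)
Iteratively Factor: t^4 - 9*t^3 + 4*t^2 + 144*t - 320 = (t - 4)*(t^3 - 5*t^2 - 16*t + 80) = (t - 4)*(t + 4)*(t^2 - 9*t + 20) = (t - 5)*(t - 4)*(t + 4)*(t - 4)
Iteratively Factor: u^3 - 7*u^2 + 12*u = (u)*(u^2 - 7*u + 12) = u*(u - 3)*(u - 4)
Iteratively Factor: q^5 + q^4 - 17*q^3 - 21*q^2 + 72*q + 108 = (q - 3)*(q^4 + 4*q^3 - 5*q^2 - 36*q - 36) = (q - 3)*(q + 2)*(q^3 + 2*q^2 - 9*q - 18) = (q - 3)^2*(q + 2)*(q^2 + 5*q + 6) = (q - 3)^2*(q + 2)*(q + 3)*(q + 2)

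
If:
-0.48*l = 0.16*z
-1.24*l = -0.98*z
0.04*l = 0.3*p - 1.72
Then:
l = 0.00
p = 5.73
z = 0.00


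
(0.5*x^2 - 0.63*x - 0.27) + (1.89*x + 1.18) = 0.5*x^2 + 1.26*x + 0.91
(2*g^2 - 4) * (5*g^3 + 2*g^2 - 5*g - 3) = 10*g^5 + 4*g^4 - 30*g^3 - 14*g^2 + 20*g + 12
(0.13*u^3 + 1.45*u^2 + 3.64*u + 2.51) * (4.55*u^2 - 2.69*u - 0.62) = 0.5915*u^5 + 6.2478*u^4 + 12.5809*u^3 + 0.729899999999999*u^2 - 9.0087*u - 1.5562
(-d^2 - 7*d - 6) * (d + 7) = -d^3 - 14*d^2 - 55*d - 42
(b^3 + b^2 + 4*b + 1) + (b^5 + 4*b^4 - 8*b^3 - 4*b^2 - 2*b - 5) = b^5 + 4*b^4 - 7*b^3 - 3*b^2 + 2*b - 4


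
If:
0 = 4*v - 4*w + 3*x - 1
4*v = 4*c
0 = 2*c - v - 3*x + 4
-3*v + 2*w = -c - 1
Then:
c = -5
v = -5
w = -11/2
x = -1/3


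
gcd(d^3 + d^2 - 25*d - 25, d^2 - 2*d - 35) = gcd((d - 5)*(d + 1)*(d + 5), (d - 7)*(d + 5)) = d + 5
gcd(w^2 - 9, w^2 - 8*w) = 1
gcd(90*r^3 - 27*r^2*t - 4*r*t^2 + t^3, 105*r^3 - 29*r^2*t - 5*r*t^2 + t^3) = 15*r^2 - 2*r*t - t^2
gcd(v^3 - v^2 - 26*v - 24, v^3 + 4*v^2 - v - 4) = v^2 + 5*v + 4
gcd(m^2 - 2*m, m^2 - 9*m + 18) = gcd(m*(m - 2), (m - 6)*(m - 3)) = 1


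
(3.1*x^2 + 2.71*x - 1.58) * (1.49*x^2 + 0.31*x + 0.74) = 4.619*x^4 + 4.9989*x^3 + 0.7799*x^2 + 1.5156*x - 1.1692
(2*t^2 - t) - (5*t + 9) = 2*t^2 - 6*t - 9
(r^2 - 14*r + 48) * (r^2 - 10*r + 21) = r^4 - 24*r^3 + 209*r^2 - 774*r + 1008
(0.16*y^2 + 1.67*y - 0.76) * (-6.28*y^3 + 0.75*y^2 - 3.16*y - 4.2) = -1.0048*y^5 - 10.3676*y^4 + 5.5197*y^3 - 6.5192*y^2 - 4.6124*y + 3.192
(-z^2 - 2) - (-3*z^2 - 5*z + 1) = 2*z^2 + 5*z - 3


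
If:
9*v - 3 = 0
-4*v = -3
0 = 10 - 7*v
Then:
No Solution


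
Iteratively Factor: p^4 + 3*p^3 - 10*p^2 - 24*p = (p)*(p^3 + 3*p^2 - 10*p - 24) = p*(p - 3)*(p^2 + 6*p + 8) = p*(p - 3)*(p + 2)*(p + 4)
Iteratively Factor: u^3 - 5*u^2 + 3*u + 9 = (u - 3)*(u^2 - 2*u - 3) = (u - 3)^2*(u + 1)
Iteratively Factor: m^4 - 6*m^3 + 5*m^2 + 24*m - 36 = (m + 2)*(m^3 - 8*m^2 + 21*m - 18) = (m - 3)*(m + 2)*(m^2 - 5*m + 6) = (m - 3)*(m - 2)*(m + 2)*(m - 3)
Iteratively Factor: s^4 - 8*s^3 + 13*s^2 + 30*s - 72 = (s - 3)*(s^3 - 5*s^2 - 2*s + 24) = (s - 4)*(s - 3)*(s^2 - s - 6) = (s - 4)*(s - 3)^2*(s + 2)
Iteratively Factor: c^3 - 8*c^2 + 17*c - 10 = (c - 5)*(c^2 - 3*c + 2) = (c - 5)*(c - 2)*(c - 1)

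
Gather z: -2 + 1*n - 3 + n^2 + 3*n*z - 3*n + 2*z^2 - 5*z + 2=n^2 - 2*n + 2*z^2 + z*(3*n - 5) - 3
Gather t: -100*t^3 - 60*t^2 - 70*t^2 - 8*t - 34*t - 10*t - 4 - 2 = -100*t^3 - 130*t^2 - 52*t - 6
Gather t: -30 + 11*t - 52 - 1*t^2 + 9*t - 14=-t^2 + 20*t - 96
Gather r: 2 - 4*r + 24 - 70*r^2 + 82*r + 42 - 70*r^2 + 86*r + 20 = -140*r^2 + 164*r + 88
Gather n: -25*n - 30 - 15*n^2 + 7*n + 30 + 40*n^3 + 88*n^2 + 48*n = 40*n^3 + 73*n^2 + 30*n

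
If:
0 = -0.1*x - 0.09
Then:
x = -0.90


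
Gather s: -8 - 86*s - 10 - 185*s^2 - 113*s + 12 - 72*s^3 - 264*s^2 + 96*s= -72*s^3 - 449*s^2 - 103*s - 6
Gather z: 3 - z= 3 - z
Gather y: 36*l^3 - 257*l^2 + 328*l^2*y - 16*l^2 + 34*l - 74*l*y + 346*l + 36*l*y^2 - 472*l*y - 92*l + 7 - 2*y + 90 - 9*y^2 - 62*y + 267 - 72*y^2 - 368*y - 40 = 36*l^3 - 273*l^2 + 288*l + y^2*(36*l - 81) + y*(328*l^2 - 546*l - 432) + 324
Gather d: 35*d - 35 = 35*d - 35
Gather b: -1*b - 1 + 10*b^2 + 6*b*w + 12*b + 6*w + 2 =10*b^2 + b*(6*w + 11) + 6*w + 1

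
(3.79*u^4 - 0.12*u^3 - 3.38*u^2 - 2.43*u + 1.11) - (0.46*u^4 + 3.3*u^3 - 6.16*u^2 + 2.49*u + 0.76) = 3.33*u^4 - 3.42*u^3 + 2.78*u^2 - 4.92*u + 0.35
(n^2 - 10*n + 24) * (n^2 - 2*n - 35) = n^4 - 12*n^3 + 9*n^2 + 302*n - 840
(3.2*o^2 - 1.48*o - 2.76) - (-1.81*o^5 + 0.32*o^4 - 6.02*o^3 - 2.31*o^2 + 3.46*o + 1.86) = 1.81*o^5 - 0.32*o^4 + 6.02*o^3 + 5.51*o^2 - 4.94*o - 4.62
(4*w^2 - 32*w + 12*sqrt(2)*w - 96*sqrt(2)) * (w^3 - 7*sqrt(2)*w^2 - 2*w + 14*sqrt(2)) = 4*w^5 - 32*w^4 - 16*sqrt(2)*w^4 - 176*w^3 + 128*sqrt(2)*w^3 + 32*sqrt(2)*w^2 + 1408*w^2 - 256*sqrt(2)*w + 336*w - 2688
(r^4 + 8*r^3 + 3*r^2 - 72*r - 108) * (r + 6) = r^5 + 14*r^4 + 51*r^3 - 54*r^2 - 540*r - 648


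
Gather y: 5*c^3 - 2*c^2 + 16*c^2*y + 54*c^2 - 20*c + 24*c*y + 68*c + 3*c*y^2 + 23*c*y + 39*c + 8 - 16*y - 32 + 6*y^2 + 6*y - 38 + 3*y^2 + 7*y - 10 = 5*c^3 + 52*c^2 + 87*c + y^2*(3*c + 9) + y*(16*c^2 + 47*c - 3) - 72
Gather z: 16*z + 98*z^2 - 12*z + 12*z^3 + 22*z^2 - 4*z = 12*z^3 + 120*z^2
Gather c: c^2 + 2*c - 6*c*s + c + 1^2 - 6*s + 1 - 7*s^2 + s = c^2 + c*(3 - 6*s) - 7*s^2 - 5*s + 2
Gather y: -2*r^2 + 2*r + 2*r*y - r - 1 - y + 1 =-2*r^2 + r + y*(2*r - 1)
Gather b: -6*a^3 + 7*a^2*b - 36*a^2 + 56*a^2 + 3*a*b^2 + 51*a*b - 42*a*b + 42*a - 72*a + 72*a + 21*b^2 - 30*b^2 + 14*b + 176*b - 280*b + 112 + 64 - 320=-6*a^3 + 20*a^2 + 42*a + b^2*(3*a - 9) + b*(7*a^2 + 9*a - 90) - 144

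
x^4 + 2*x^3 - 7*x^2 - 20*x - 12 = (x - 3)*(x + 1)*(x + 2)^2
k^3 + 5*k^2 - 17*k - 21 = (k - 3)*(k + 1)*(k + 7)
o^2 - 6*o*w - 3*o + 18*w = (o - 3)*(o - 6*w)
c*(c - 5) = c^2 - 5*c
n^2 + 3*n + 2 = (n + 1)*(n + 2)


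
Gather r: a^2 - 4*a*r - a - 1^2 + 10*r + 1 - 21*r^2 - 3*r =a^2 - a - 21*r^2 + r*(7 - 4*a)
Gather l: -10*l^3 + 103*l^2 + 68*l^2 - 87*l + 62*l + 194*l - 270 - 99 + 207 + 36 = -10*l^3 + 171*l^2 + 169*l - 126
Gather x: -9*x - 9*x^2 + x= -9*x^2 - 8*x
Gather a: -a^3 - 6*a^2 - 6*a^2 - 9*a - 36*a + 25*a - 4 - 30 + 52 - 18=-a^3 - 12*a^2 - 20*a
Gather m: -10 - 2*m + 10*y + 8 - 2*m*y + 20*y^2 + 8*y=m*(-2*y - 2) + 20*y^2 + 18*y - 2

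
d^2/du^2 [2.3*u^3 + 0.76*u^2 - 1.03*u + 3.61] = 13.8*u + 1.52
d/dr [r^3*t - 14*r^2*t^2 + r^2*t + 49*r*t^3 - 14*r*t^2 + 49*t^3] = t*(3*r^2 - 28*r*t + 2*r + 49*t^2 - 14*t)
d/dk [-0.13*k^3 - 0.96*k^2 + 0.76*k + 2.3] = -0.39*k^2 - 1.92*k + 0.76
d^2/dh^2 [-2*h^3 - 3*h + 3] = -12*h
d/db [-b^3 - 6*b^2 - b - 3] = -3*b^2 - 12*b - 1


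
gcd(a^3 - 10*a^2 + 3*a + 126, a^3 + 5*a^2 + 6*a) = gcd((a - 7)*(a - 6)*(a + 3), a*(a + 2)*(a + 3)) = a + 3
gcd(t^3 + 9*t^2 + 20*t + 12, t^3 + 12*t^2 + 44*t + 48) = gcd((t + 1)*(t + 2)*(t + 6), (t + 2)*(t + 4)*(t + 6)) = t^2 + 8*t + 12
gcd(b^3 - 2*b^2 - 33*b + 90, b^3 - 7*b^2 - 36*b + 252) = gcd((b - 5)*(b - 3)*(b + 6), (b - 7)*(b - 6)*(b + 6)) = b + 6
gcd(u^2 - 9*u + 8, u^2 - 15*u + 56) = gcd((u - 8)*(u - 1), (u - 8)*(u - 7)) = u - 8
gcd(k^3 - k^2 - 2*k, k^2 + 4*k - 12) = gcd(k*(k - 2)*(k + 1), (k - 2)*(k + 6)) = k - 2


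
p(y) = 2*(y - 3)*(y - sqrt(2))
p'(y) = 4*y - 6 - 2*sqrt(2)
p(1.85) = -1.00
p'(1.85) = -1.43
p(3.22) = 0.79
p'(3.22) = 4.05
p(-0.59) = 14.39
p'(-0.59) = -11.19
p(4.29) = 7.42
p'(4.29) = 8.33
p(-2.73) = 47.49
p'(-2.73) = -19.75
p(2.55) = -1.02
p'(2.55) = 1.37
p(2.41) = -1.18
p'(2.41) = 0.81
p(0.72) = 3.17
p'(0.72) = -5.95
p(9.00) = 91.03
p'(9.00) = 27.17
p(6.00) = 27.51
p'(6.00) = 15.17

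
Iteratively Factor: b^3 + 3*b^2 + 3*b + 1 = (b + 1)*(b^2 + 2*b + 1) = (b + 1)^2*(b + 1)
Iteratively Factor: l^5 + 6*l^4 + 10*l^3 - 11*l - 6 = (l + 2)*(l^4 + 4*l^3 + 2*l^2 - 4*l - 3) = (l + 1)*(l + 2)*(l^3 + 3*l^2 - l - 3) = (l + 1)^2*(l + 2)*(l^2 + 2*l - 3) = (l + 1)^2*(l + 2)*(l + 3)*(l - 1)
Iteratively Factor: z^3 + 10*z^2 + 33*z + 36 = (z + 3)*(z^2 + 7*z + 12) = (z + 3)^2*(z + 4)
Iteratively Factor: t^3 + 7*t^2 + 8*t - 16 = (t + 4)*(t^2 + 3*t - 4) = (t - 1)*(t + 4)*(t + 4)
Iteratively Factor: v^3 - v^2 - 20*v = (v - 5)*(v^2 + 4*v) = v*(v - 5)*(v + 4)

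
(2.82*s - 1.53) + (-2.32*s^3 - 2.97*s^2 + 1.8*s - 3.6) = -2.32*s^3 - 2.97*s^2 + 4.62*s - 5.13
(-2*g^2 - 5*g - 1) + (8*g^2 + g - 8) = 6*g^2 - 4*g - 9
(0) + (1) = 1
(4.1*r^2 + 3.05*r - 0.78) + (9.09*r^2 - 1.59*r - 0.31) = 13.19*r^2 + 1.46*r - 1.09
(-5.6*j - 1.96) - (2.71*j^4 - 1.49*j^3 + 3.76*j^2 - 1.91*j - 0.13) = -2.71*j^4 + 1.49*j^3 - 3.76*j^2 - 3.69*j - 1.83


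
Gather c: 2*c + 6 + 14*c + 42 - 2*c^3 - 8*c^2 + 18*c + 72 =-2*c^3 - 8*c^2 + 34*c + 120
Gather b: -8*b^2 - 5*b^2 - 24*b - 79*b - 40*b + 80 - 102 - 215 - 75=-13*b^2 - 143*b - 312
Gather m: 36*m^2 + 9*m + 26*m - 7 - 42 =36*m^2 + 35*m - 49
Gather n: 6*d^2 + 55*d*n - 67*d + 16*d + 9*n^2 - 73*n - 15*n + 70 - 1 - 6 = 6*d^2 - 51*d + 9*n^2 + n*(55*d - 88) + 63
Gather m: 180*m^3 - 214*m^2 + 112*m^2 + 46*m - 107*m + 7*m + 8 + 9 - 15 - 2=180*m^3 - 102*m^2 - 54*m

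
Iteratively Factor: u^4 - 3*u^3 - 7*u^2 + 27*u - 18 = (u + 3)*(u^3 - 6*u^2 + 11*u - 6) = (u - 2)*(u + 3)*(u^2 - 4*u + 3) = (u - 3)*(u - 2)*(u + 3)*(u - 1)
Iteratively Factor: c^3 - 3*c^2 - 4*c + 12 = (c - 3)*(c^2 - 4) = (c - 3)*(c + 2)*(c - 2)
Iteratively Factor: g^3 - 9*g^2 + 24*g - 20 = (g - 2)*(g^2 - 7*g + 10) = (g - 5)*(g - 2)*(g - 2)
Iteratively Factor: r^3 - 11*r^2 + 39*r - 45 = (r - 5)*(r^2 - 6*r + 9) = (r - 5)*(r - 3)*(r - 3)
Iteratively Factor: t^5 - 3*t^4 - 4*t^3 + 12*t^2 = (t)*(t^4 - 3*t^3 - 4*t^2 + 12*t) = t^2*(t^3 - 3*t^2 - 4*t + 12) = t^2*(t - 3)*(t^2 - 4) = t^2*(t - 3)*(t - 2)*(t + 2)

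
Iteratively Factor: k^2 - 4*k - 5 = (k - 5)*(k + 1)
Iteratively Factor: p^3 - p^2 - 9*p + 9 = (p + 3)*(p^2 - 4*p + 3) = (p - 1)*(p + 3)*(p - 3)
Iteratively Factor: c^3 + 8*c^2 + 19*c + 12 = (c + 1)*(c^2 + 7*c + 12) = (c + 1)*(c + 3)*(c + 4)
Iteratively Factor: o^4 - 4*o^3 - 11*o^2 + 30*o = (o)*(o^3 - 4*o^2 - 11*o + 30) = o*(o + 3)*(o^2 - 7*o + 10) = o*(o - 5)*(o + 3)*(o - 2)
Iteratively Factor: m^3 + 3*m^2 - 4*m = (m)*(m^2 + 3*m - 4) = m*(m - 1)*(m + 4)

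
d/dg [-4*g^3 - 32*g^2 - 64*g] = -12*g^2 - 64*g - 64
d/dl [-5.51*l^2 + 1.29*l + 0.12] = 1.29 - 11.02*l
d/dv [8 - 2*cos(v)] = 2*sin(v)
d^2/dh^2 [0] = 0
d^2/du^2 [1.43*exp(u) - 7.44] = 1.43*exp(u)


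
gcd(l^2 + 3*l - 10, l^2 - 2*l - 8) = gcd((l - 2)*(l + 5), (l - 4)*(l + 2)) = 1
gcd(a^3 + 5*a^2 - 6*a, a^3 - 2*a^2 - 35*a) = a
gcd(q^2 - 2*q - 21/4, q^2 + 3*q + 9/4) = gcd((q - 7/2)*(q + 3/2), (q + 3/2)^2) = q + 3/2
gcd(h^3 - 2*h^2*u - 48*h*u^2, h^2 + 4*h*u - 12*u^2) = h + 6*u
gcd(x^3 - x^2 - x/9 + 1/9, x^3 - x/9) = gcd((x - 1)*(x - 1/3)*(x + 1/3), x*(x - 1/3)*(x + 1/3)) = x^2 - 1/9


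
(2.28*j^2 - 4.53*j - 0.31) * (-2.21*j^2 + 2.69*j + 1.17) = -5.0388*j^4 + 16.1445*j^3 - 8.833*j^2 - 6.134*j - 0.3627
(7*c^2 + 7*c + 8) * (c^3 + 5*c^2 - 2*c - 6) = 7*c^5 + 42*c^4 + 29*c^3 - 16*c^2 - 58*c - 48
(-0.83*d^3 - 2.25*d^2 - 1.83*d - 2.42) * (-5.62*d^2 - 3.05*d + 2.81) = 4.6646*d^5 + 15.1765*d^4 + 14.8148*d^3 + 12.8594*d^2 + 2.2387*d - 6.8002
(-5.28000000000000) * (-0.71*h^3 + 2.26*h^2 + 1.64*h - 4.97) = 3.7488*h^3 - 11.9328*h^2 - 8.6592*h + 26.2416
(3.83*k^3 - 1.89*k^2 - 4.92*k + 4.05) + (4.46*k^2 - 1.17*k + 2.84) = 3.83*k^3 + 2.57*k^2 - 6.09*k + 6.89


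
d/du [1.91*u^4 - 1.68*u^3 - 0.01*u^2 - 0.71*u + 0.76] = 7.64*u^3 - 5.04*u^2 - 0.02*u - 0.71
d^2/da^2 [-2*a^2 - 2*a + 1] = -4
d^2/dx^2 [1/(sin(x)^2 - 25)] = 2*(-2*sin(x)^4 - 47*sin(x)^2 + 25)/(sin(x)^2 - 25)^3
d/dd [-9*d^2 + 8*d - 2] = 8 - 18*d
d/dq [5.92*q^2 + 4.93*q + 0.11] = 11.84*q + 4.93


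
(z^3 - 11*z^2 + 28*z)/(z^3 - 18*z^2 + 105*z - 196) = z/(z - 7)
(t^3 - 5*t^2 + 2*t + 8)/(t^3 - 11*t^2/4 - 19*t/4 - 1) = 4*(t - 2)/(4*t + 1)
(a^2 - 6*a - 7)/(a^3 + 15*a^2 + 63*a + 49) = (a - 7)/(a^2 + 14*a + 49)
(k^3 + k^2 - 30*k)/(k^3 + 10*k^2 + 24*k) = (k - 5)/(k + 4)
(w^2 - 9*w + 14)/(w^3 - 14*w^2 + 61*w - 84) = (w - 2)/(w^2 - 7*w + 12)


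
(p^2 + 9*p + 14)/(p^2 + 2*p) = (p + 7)/p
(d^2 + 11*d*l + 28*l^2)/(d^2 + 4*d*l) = (d + 7*l)/d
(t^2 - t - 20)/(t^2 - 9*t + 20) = (t + 4)/(t - 4)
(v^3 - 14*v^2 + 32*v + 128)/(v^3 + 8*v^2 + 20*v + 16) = (v^2 - 16*v + 64)/(v^2 + 6*v + 8)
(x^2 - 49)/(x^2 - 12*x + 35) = (x + 7)/(x - 5)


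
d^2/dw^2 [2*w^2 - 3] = 4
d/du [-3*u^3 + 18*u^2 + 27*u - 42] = -9*u^2 + 36*u + 27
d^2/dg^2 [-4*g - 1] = 0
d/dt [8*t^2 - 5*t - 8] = 16*t - 5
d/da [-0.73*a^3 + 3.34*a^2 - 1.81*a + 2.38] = -2.19*a^2 + 6.68*a - 1.81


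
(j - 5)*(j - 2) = j^2 - 7*j + 10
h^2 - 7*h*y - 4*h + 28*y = (h - 4)*(h - 7*y)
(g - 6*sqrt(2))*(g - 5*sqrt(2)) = g^2 - 11*sqrt(2)*g + 60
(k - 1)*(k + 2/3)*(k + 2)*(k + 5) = k^4 + 20*k^3/3 + 7*k^2 - 8*k - 20/3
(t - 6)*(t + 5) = t^2 - t - 30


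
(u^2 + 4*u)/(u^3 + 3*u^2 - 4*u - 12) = u*(u + 4)/(u^3 + 3*u^2 - 4*u - 12)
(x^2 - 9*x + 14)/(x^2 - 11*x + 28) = (x - 2)/(x - 4)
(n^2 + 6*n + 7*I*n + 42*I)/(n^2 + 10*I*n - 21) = (n + 6)/(n + 3*I)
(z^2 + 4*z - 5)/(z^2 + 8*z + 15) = (z - 1)/(z + 3)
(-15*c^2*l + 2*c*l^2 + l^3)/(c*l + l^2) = (-15*c^2 + 2*c*l + l^2)/(c + l)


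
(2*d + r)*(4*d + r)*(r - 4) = 8*d^2*r - 32*d^2 + 6*d*r^2 - 24*d*r + r^3 - 4*r^2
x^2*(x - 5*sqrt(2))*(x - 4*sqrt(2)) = x^4 - 9*sqrt(2)*x^3 + 40*x^2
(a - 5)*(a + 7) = a^2 + 2*a - 35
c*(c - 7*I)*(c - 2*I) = c^3 - 9*I*c^2 - 14*c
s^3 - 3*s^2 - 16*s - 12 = (s - 6)*(s + 1)*(s + 2)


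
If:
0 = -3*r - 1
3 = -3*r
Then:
No Solution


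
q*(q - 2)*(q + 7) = q^3 + 5*q^2 - 14*q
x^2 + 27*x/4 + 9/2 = (x + 3/4)*(x + 6)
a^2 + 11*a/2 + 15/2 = (a + 5/2)*(a + 3)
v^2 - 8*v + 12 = (v - 6)*(v - 2)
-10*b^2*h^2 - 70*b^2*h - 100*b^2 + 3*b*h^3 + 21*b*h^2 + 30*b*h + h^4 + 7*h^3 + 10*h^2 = (-2*b + h)*(5*b + h)*(h + 2)*(h + 5)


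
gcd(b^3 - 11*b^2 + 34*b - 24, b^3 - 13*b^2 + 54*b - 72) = b^2 - 10*b + 24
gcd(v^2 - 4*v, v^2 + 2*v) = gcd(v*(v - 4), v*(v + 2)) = v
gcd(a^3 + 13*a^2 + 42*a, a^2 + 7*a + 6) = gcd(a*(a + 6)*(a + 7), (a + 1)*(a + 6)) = a + 6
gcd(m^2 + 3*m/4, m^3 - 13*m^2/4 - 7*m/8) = m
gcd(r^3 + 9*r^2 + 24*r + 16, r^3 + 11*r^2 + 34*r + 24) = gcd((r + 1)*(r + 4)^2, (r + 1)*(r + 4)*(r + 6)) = r^2 + 5*r + 4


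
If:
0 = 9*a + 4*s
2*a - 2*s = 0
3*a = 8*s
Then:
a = 0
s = 0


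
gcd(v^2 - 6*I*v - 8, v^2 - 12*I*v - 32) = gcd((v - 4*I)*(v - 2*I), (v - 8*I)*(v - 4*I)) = v - 4*I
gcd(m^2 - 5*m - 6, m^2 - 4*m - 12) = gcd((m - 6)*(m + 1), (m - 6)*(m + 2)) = m - 6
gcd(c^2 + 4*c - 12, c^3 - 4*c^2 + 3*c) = 1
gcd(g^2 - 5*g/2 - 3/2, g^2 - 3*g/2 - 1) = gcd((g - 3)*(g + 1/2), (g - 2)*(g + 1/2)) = g + 1/2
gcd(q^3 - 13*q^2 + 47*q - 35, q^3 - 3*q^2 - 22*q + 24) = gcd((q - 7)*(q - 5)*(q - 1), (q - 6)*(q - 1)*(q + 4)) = q - 1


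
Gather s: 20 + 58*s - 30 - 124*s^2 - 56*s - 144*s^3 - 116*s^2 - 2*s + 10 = -144*s^3 - 240*s^2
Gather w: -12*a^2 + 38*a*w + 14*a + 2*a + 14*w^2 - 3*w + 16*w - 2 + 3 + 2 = -12*a^2 + 16*a + 14*w^2 + w*(38*a + 13) + 3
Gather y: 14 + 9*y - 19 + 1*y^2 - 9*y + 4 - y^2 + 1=0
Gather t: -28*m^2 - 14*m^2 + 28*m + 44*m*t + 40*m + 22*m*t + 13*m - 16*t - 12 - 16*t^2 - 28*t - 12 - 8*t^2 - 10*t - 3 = -42*m^2 + 81*m - 24*t^2 + t*(66*m - 54) - 27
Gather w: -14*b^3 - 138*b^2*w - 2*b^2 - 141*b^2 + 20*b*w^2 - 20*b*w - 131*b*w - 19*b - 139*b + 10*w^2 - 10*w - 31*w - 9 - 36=-14*b^3 - 143*b^2 - 158*b + w^2*(20*b + 10) + w*(-138*b^2 - 151*b - 41) - 45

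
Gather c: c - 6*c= -5*c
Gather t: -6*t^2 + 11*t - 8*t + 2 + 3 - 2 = -6*t^2 + 3*t + 3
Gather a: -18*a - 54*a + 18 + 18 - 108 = -72*a - 72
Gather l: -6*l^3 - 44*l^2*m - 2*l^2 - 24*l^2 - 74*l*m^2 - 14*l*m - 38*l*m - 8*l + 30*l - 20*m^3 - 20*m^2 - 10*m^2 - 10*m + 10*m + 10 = -6*l^3 + l^2*(-44*m - 26) + l*(-74*m^2 - 52*m + 22) - 20*m^3 - 30*m^2 + 10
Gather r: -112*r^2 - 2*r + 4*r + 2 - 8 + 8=-112*r^2 + 2*r + 2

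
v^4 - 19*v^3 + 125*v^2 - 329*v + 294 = (v - 7)^2*(v - 3)*(v - 2)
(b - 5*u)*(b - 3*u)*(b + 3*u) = b^3 - 5*b^2*u - 9*b*u^2 + 45*u^3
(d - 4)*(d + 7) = d^2 + 3*d - 28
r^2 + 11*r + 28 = (r + 4)*(r + 7)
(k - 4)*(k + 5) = k^2 + k - 20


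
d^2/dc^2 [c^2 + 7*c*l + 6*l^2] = 2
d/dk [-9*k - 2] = -9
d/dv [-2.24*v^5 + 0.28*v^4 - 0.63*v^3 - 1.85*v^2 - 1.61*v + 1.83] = -11.2*v^4 + 1.12*v^3 - 1.89*v^2 - 3.7*v - 1.61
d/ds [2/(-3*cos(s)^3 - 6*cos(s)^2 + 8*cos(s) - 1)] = 2*(-9*cos(s)^2 - 12*cos(s) + 8)*sin(s)/(3*cos(s)^3 + 6*cos(s)^2 - 8*cos(s) + 1)^2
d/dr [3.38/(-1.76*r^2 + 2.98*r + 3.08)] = (11.8976*r - 10.0724)/(-1.76*r^2 + 2.98*r + 3.08)^2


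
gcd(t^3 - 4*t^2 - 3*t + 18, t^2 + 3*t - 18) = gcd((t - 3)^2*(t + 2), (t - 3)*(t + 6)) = t - 3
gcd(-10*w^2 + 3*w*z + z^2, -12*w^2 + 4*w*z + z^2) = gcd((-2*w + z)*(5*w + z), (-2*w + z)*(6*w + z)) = -2*w + z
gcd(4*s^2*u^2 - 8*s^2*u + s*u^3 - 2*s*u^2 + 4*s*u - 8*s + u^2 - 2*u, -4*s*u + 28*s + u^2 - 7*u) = 1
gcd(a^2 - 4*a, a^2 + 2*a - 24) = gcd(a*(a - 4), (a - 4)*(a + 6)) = a - 4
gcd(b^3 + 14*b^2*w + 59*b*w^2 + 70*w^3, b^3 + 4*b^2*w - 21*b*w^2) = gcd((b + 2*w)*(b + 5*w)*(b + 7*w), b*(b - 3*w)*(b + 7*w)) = b + 7*w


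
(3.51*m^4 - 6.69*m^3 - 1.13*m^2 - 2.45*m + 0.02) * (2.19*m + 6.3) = 7.6869*m^5 + 7.4619*m^4 - 44.6217*m^3 - 12.4845*m^2 - 15.3912*m + 0.126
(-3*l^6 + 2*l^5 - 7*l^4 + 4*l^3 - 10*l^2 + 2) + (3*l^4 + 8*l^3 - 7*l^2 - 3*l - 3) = -3*l^6 + 2*l^5 - 4*l^4 + 12*l^3 - 17*l^2 - 3*l - 1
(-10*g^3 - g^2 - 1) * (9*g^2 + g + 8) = -90*g^5 - 19*g^4 - 81*g^3 - 17*g^2 - g - 8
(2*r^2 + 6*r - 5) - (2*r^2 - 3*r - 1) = 9*r - 4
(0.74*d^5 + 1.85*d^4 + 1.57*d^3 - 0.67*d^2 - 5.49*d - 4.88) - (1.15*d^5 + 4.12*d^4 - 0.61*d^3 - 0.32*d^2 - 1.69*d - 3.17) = -0.41*d^5 - 2.27*d^4 + 2.18*d^3 - 0.35*d^2 - 3.8*d - 1.71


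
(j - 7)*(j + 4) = j^2 - 3*j - 28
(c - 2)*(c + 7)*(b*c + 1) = b*c^3 + 5*b*c^2 - 14*b*c + c^2 + 5*c - 14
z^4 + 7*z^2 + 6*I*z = z*(z - 3*I)*(z + I)*(z + 2*I)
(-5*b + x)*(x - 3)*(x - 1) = -5*b*x^2 + 20*b*x - 15*b + x^3 - 4*x^2 + 3*x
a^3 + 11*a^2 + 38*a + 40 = (a + 2)*(a + 4)*(a + 5)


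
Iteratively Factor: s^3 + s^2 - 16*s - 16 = (s - 4)*(s^2 + 5*s + 4) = (s - 4)*(s + 1)*(s + 4)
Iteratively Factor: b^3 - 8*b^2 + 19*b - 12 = (b - 1)*(b^2 - 7*b + 12) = (b - 4)*(b - 1)*(b - 3)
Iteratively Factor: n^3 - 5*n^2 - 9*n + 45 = (n + 3)*(n^2 - 8*n + 15) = (n - 3)*(n + 3)*(n - 5)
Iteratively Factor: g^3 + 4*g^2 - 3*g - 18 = (g + 3)*(g^2 + g - 6) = (g - 2)*(g + 3)*(g + 3)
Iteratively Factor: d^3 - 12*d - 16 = (d - 4)*(d^2 + 4*d + 4) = (d - 4)*(d + 2)*(d + 2)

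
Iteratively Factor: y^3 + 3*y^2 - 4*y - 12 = (y - 2)*(y^2 + 5*y + 6) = (y - 2)*(y + 2)*(y + 3)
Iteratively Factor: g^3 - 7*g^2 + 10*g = (g - 2)*(g^2 - 5*g) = (g - 5)*(g - 2)*(g)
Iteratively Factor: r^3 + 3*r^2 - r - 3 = (r + 3)*(r^2 - 1) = (r + 1)*(r + 3)*(r - 1)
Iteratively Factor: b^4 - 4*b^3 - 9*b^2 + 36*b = (b + 3)*(b^3 - 7*b^2 + 12*b) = (b - 4)*(b + 3)*(b^2 - 3*b) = (b - 4)*(b - 3)*(b + 3)*(b)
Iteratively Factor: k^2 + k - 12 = (k - 3)*(k + 4)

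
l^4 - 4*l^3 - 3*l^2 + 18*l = l*(l - 3)^2*(l + 2)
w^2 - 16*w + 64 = (w - 8)^2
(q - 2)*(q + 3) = q^2 + q - 6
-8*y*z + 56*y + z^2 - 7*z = (-8*y + z)*(z - 7)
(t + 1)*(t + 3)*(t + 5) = t^3 + 9*t^2 + 23*t + 15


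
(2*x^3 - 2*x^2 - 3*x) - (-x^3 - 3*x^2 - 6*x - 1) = 3*x^3 + x^2 + 3*x + 1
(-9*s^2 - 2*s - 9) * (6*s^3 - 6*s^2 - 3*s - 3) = -54*s^5 + 42*s^4 - 15*s^3 + 87*s^2 + 33*s + 27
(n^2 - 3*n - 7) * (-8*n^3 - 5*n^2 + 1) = -8*n^5 + 19*n^4 + 71*n^3 + 36*n^2 - 3*n - 7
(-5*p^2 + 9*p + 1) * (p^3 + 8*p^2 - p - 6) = -5*p^5 - 31*p^4 + 78*p^3 + 29*p^2 - 55*p - 6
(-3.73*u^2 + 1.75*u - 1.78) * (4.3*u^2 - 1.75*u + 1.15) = -16.039*u^4 + 14.0525*u^3 - 15.006*u^2 + 5.1275*u - 2.047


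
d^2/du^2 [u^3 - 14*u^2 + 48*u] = 6*u - 28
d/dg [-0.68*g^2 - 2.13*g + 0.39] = -1.36*g - 2.13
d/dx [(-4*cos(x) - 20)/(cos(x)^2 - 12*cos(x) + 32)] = 4*(sin(x)^2 - 10*cos(x) + 91)*sin(x)/(cos(x)^2 - 12*cos(x) + 32)^2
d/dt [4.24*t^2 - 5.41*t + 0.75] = 8.48*t - 5.41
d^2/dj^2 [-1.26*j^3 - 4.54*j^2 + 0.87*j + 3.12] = -7.56*j - 9.08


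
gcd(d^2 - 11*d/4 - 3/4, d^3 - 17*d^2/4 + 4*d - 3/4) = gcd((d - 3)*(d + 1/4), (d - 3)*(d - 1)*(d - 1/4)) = d - 3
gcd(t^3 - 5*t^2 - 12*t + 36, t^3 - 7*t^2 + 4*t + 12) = t^2 - 8*t + 12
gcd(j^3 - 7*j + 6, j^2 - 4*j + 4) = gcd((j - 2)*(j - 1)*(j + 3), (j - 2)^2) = j - 2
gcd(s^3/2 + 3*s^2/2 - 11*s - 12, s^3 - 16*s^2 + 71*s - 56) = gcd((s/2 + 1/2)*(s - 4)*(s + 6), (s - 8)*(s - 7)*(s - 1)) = 1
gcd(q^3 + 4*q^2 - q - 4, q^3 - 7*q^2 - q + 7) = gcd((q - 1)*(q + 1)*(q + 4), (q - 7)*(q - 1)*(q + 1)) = q^2 - 1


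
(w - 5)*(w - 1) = w^2 - 6*w + 5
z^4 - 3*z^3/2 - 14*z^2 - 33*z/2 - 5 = (z - 5)*(z + 1/2)*(z + 1)*(z + 2)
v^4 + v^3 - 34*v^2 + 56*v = v*(v - 4)*(v - 2)*(v + 7)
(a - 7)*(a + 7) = a^2 - 49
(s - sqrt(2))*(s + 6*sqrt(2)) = s^2 + 5*sqrt(2)*s - 12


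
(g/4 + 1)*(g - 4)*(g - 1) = g^3/4 - g^2/4 - 4*g + 4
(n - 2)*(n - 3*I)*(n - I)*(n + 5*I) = n^4 - 2*n^3 + I*n^3 + 17*n^2 - 2*I*n^2 - 34*n - 15*I*n + 30*I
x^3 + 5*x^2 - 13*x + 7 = (x - 1)^2*(x + 7)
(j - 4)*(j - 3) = j^2 - 7*j + 12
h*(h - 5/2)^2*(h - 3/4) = h^4 - 23*h^3/4 + 10*h^2 - 75*h/16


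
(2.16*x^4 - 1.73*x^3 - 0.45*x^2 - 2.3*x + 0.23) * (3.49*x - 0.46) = 7.5384*x^5 - 7.0313*x^4 - 0.7747*x^3 - 7.82*x^2 + 1.8607*x - 0.1058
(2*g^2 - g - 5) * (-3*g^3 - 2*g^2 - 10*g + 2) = -6*g^5 - g^4 - 3*g^3 + 24*g^2 + 48*g - 10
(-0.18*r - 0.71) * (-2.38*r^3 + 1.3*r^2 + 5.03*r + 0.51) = 0.4284*r^4 + 1.4558*r^3 - 1.8284*r^2 - 3.6631*r - 0.3621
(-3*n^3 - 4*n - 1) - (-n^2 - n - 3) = -3*n^3 + n^2 - 3*n + 2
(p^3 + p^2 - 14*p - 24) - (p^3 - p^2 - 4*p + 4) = 2*p^2 - 10*p - 28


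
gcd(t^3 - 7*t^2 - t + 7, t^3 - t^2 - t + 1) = t^2 - 1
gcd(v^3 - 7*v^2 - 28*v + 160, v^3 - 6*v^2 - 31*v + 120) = v^2 - 3*v - 40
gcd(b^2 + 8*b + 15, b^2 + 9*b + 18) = b + 3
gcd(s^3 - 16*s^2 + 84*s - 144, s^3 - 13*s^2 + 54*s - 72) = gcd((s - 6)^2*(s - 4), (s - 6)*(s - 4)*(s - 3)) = s^2 - 10*s + 24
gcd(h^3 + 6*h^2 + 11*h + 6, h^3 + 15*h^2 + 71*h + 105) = h + 3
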